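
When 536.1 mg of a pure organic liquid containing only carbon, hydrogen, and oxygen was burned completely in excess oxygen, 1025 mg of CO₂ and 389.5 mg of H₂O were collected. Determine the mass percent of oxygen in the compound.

mol C = 1.025 g CO₂ ÷ 44.009 g/mol = 0.023291 mol
mol H = 2 × 0.3895 g H₂O ÷ 18.015 g/mol = 0.043242 mol
mass O = 0.5361 − (0.27974 + 0.043588) = 0.21277 g → mol O = 0.21277 ÷ 15.999 = 0.013299 mol
mass % O = 0.21277 g ÷ 0.5361 g × 100%

39.69%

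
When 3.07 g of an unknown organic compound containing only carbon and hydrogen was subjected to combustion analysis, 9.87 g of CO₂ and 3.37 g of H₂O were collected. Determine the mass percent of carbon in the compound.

87.7%

mol C = 9.87 g CO₂ ÷ 44.009 g/mol = 0.2243 mol
mol H = 2 × 3.37 g H₂O ÷ 18.015 g/mol = 0.3741 mol
mass % C = 2.694 g ÷ 3.07 g × 100%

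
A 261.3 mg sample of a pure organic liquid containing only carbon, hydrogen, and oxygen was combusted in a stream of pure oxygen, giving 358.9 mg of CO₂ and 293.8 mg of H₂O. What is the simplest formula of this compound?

mol C = 0.3589 g CO₂ ÷ 44.009 g/mol = 0.0081552 mol
mol H = 2 × 0.2938 g H₂O ÷ 18.015 g/mol = 0.032617 mol
mass O = 0.2613 − (0.097952 + 0.032878) = 0.13047 g → mol O = 0.13047 ÷ 15.999 = 0.0081549 mol
Divide by the smallest (0.0081549 mol): C 1.000, H 4.000, O 1.000

CH4O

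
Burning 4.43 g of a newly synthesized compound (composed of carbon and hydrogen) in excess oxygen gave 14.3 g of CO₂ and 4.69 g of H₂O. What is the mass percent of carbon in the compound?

mol C = 14.3 g CO₂ ÷ 44.009 g/mol = 0.3249 mol
mol H = 2 × 4.69 g H₂O ÷ 18.015 g/mol = 0.5207 mol
mass % C = 3.903 g ÷ 4.43 g × 100%

88.1%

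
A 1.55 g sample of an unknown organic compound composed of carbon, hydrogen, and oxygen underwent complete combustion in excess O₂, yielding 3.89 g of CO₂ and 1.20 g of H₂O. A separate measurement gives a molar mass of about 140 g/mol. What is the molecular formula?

mol C = 3.89 g CO₂ ÷ 44.009 g/mol = 0.08839 mol
mol H = 2 × 1.20 g H₂O ÷ 18.015 g/mol = 0.1332 mol
mass O = 1.55 − (1.062 + 0.1343) = 0.3540 g → mol O = 0.3540 ÷ 15.999 = 0.02213 mol
Divide by the smallest (0.02213 mol): C 3.994, H 6.020, O 1.000
Empirical formula: C4H6O
Empirical-formula mass = 70.09 g/mol; 140 ÷ 70.09 ≈ 2, so the molecular formula is C8H12O2.

C8H12O2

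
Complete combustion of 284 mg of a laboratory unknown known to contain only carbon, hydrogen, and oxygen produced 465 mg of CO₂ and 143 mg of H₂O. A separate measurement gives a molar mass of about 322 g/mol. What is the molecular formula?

mol C = 0.465 g CO₂ ÷ 44.009 g/mol = 0.01057 mol
mol H = 2 × 0.143 g H₂O ÷ 18.015 g/mol = 0.01588 mol
mass O = 0.284 − (0.1269 + 0.01600) = 0.1411 g → mol O = 0.1411 ÷ 15.999 = 0.008819 mol
Divide by the smallest (0.008819 mol): C 1.198, H 1.800, O 1.000
Multiplying each by 5 gives whole numbers: C 5.99, H 9.00, O 5.00
Empirical formula: C6H9O5
Empirical-formula mass = 161.13 g/mol; 322 ÷ 161.13 ≈ 2, so the molecular formula is C12H18O10.

C12H18O10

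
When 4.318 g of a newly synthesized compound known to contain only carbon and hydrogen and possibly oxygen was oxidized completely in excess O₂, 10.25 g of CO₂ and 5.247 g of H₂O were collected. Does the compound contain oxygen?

mol C = 10.25 g CO₂ ÷ 44.009 g/mol = 0.23291 mol
mol H = 2 × 5.247 g H₂O ÷ 18.015 g/mol = 0.58251 mol
C and H account for only 3.3846 g of the 4.318 g sample; the remaining 0.93338 g must be oxygen.

yes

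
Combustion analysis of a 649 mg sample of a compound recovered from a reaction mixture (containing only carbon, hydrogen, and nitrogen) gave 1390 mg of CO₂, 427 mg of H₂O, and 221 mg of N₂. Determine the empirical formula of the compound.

mol C = 1.39 g CO₂ ÷ 44.009 g/mol = 0.03158 mol
mol H = 2 × 0.427 g H₂O ÷ 18.015 g/mol = 0.04740 mol
mol N = 2 × 0.221 g N₂ ÷ 28.014 g/mol = 0.01578 mol
Divide by the smallest (0.01578 mol): C 2.002, H 3.005, N 1.000

C2H3N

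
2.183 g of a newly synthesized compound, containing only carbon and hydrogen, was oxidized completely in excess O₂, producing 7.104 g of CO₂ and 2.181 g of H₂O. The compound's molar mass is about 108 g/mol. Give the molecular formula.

C8H12

mol C = 7.104 g CO₂ ÷ 44.009 g/mol = 0.16142 mol
mol H = 2 × 2.181 g H₂O ÷ 18.015 g/mol = 0.24213 mol
Divide by the smallest (0.16142 mol): C 1.000, H 1.500
Multiplying each by 2 gives whole numbers: C 2.00, H 3.00
Empirical formula: C2H3
Empirical-formula mass = 27.05 g/mol; 108 ÷ 27.05 ≈ 4, so the molecular formula is C8H12.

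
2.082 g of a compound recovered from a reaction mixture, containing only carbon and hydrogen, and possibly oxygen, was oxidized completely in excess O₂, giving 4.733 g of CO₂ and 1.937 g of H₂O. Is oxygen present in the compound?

yes

mol C = 4.733 g CO₂ ÷ 44.009 g/mol = 0.10755 mol
mol H = 2 × 1.937 g H₂O ÷ 18.015 g/mol = 0.21504 mol
C and H account for only 1.5085 g of the 2.082 g sample; the remaining 0.57350 g must be oxygen.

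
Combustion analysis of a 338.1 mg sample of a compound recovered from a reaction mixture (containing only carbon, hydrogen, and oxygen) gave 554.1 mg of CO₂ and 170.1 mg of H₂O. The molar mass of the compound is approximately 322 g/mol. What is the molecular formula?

mol C = 0.5541 g CO₂ ÷ 44.009 g/mol = 0.012591 mol
mol H = 2 × 0.1701 g H₂O ÷ 18.015 g/mol = 0.018884 mol
mass O = 0.3381 − (0.15123 + 0.019035) = 0.16784 g → mol O = 0.16784 ÷ 15.999 = 0.010491 mol
Divide by the smallest (0.010491 mol): C 1.200, H 1.800, O 1.000
Multiplying each by 5 gives whole numbers: C 6.00, H 9.00, O 5.00
Empirical formula: C6H9O5
Empirical-formula mass = 161.13 g/mol; 322 ÷ 161.13 ≈ 2, so the molecular formula is C12H18O10.

C12H18O10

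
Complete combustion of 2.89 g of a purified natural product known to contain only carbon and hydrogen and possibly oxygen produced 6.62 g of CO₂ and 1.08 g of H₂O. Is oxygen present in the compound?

mol C = 6.62 g CO₂ ÷ 44.009 g/mol = 0.1504 mol
mol H = 2 × 1.08 g H₂O ÷ 18.015 g/mol = 0.1199 mol
C and H account for only 1.928 g of the 2.89 g sample; the remaining 0.9624 g must be oxygen.

yes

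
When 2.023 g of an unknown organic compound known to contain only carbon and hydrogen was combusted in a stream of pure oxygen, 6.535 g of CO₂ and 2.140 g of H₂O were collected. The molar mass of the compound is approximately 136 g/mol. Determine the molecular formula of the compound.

C10H16

mol C = 6.535 g CO₂ ÷ 44.009 g/mol = 0.14849 mol
mol H = 2 × 2.140 g H₂O ÷ 18.015 g/mol = 0.23758 mol
Divide by the smallest (0.14849 mol): C 1.000, H 1.600
Multiplying each by 5 gives whole numbers: C 5.00, H 8.00
Empirical formula: C5H8
Empirical-formula mass = 68.12 g/mol; 136 ÷ 68.12 ≈ 2, so the molecular formula is C10H16.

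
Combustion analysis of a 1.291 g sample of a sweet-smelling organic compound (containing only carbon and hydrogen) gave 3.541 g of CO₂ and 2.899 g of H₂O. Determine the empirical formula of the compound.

CH4

mol C = 3.541 g CO₂ ÷ 44.009 g/mol = 0.080461 mol
mol H = 2 × 2.899 g H₂O ÷ 18.015 g/mol = 0.32184 mol
Divide by the smallest (0.080461 mol): C 1.000, H 4.000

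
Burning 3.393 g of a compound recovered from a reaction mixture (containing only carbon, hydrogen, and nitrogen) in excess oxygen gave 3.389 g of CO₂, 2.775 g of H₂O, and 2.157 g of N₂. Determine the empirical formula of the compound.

CH4N2

mol C = 3.389 g CO₂ ÷ 44.009 g/mol = 0.077007 mol
mol H = 2 × 2.775 g H₂O ÷ 18.015 g/mol = 0.30808 mol
mol N = 2 × 2.157 g N₂ ÷ 28.014 g/mol = 0.15399 mol
Divide by the smallest (0.077007 mol): C 1.000, H 4.001, N 2.000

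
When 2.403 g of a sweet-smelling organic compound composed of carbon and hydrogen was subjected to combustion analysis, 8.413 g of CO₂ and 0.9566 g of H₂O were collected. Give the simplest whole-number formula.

mol C = 8.413 g CO₂ ÷ 44.009 g/mol = 0.19117 mol
mol H = 2 × 0.9566 g H₂O ÷ 18.015 g/mol = 0.10620 mol
Divide by the smallest (0.10620 mol): C 1.800, H 1.000
Multiplying each by 5 gives whole numbers: C 9.00, H 5.00

C9H5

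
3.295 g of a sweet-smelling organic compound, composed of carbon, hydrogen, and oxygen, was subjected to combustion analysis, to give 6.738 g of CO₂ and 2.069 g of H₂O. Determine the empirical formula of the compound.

C2H3O

mol C = 6.738 g CO₂ ÷ 44.009 g/mol = 0.15311 mol
mol H = 2 × 2.069 g H₂O ÷ 18.015 g/mol = 0.22970 mol
mass O = 3.295 − (1.8389 + 0.23154) = 1.2245 g → mol O = 1.2245 ÷ 15.999 = 0.076537 mol
Divide by the smallest (0.076537 mol): C 2.000, H 3.001, O 1.000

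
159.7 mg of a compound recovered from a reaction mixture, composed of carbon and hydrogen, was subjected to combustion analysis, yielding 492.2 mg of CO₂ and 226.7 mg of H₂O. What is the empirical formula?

mol C = 0.4922 g CO₂ ÷ 44.009 g/mol = 0.011184 mol
mol H = 2 × 0.2267 g H₂O ÷ 18.015 g/mol = 0.025168 mol
Divide by the smallest (0.011184 mol): C 1.000, H 2.250
Multiplying each by 4 gives whole numbers: C 4.00, H 9.00

C4H9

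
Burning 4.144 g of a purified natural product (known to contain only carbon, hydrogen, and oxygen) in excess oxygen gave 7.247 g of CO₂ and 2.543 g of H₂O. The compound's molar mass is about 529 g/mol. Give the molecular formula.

mol C = 7.247 g CO₂ ÷ 44.009 g/mol = 0.16467 mol
mol H = 2 × 2.543 g H₂O ÷ 18.015 g/mol = 0.28232 mol
mass O = 4.144 − (1.9779 + 0.28458) = 1.8816 g → mol O = 1.8816 ÷ 15.999 = 0.11760 mol
Divide by the smallest (0.11760 mol): C 1.400, H 2.401, O 1.000
Multiplying each by 5 gives whole numbers: C 7.00, H 12.00, O 5.00
Empirical formula: C7H12O5
Empirical-formula mass = 176.17 g/mol; 529 ÷ 176.17 ≈ 3, so the molecular formula is C21H36O15.

C21H36O15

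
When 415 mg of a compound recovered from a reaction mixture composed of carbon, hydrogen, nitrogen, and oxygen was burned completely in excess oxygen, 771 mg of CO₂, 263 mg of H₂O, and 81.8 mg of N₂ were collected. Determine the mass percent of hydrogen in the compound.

7.1%

mol C = 0.771 g CO₂ ÷ 44.009 g/mol = 0.01752 mol
mol H = 2 × 0.263 g H₂O ÷ 18.015 g/mol = 0.02920 mol
mol N = 2 × 0.0818 g N₂ ÷ 28.014 g/mol = 0.005840 mol
mass O = 0.415 − (0.2104 + 0.02943 + 0.08180) = 0.09335 g → mol O = 0.09335 ÷ 15.999 = 0.005834 mol
mass % H = 0.02943 g ÷ 0.415 g × 100%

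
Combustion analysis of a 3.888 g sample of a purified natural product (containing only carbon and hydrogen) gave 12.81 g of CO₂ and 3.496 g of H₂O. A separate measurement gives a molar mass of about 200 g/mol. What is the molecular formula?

mol C = 12.81 g CO₂ ÷ 44.009 g/mol = 0.29108 mol
mol H = 2 × 3.496 g H₂O ÷ 18.015 g/mol = 0.38812 mol
Divide by the smallest (0.29108 mol): C 1.000, H 1.333
Multiplying each by 3 gives whole numbers: C 3.00, H 4.00
Empirical formula: C3H4
Empirical-formula mass = 40.06 g/mol; 200 ÷ 40.06 ≈ 5, so the molecular formula is C15H20.

C15H20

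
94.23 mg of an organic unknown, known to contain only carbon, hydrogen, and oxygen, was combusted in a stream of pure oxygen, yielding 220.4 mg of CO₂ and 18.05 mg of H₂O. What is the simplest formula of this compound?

mol C = 0.2204 g CO₂ ÷ 44.009 g/mol = 0.0050081 mol
mol H = 2 × 0.01805 g H₂O ÷ 18.015 g/mol = 0.0020039 mol
mass O = 0.09423 − (0.060152 + 0.0020199) = 0.032058 g → mol O = 0.032058 ÷ 15.999 = 0.0020038 mol
Divide by the smallest (0.0020038 mol): C 2.499, H 1.000, O 1.000
Multiplying each by 2 gives whole numbers: C 5.00, H 2.00, O 2.00

C5H2O2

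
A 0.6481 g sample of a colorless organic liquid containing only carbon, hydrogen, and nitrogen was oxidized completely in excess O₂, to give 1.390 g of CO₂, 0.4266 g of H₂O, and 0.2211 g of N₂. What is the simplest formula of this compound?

C2H3N

mol C = 1.390 g CO₂ ÷ 44.009 g/mol = 0.031584 mol
mol H = 2 × 0.4266 g H₂O ÷ 18.015 g/mol = 0.047361 mol
mol N = 2 × 0.2211 g N₂ ÷ 28.014 g/mol = 0.015785 mol
Divide by the smallest (0.015785 mol): C 2.001, H 3.000, N 1.000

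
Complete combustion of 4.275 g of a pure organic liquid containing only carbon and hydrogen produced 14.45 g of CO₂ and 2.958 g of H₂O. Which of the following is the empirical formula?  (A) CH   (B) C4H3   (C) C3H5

(A) CH

mol C = 14.45 g CO₂ ÷ 44.009 g/mol = 0.32834 mol
mol H = 2 × 2.958 g H₂O ÷ 18.015 g/mol = 0.32839 mol
Divide by the smallest (0.32834 mol): C 1.000, H 1.000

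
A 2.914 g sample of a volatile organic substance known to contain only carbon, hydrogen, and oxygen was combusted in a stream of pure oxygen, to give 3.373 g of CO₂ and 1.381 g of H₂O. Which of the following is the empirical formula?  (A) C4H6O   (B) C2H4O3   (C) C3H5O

mol C = 3.373 g CO₂ ÷ 44.009 g/mol = 0.076643 mol
mol H = 2 × 1.381 g H₂O ÷ 18.015 g/mol = 0.15332 mol
mass O = 2.914 − (0.92056 + 0.15454) = 1.8389 g → mol O = 1.8389 ÷ 15.999 = 0.11494 mol
Divide by the smallest (0.076643 mol): C 1.000, H 2.000, O 1.500
Multiplying each by 2 gives whole numbers: C 2.00, H 4.00, O 3.00

(B) C2H4O3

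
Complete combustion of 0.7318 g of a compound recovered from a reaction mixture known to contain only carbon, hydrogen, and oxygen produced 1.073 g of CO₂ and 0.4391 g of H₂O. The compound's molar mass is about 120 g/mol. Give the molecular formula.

mol C = 1.073 g CO₂ ÷ 44.009 g/mol = 0.024381 mol
mol H = 2 × 0.4391 g H₂O ÷ 18.015 g/mol = 0.048748 mol
mass O = 0.7318 − (0.29284 + 0.049138) = 0.38982 g → mol O = 0.38982 ÷ 15.999 = 0.024365 mol
Divide by the smallest (0.024365 mol): C 1.001, H 2.001, O 1.000
Empirical formula: CH2O
Empirical-formula mass = 30.03 g/mol; 120 ÷ 30.03 ≈ 4, so the molecular formula is C4H8O4.

C4H8O4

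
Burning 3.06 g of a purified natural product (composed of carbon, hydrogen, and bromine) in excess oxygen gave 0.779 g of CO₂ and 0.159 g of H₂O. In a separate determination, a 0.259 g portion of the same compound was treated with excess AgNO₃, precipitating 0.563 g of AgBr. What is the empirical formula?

CHBr2

mol C = 0.779 g CO₂ ÷ 44.009 g/mol = 0.01770 mol
mol H = 2 × 0.159 g H₂O ÷ 18.015 g/mol = 0.01765 mol
From the AgBr data: mol Br per gram of compound = (0.563 ÷ 187.772) ÷ 0.259 = 0.01158 mol/g, so in the 3.06 g combustion sample mol Br = 0.03542 mol
Divide by the smallest (0.01765 mol): C 1.003, H 1.000, Br 2.007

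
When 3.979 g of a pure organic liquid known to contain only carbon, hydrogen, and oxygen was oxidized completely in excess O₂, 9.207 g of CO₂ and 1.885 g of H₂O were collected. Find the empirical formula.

mol C = 9.207 g CO₂ ÷ 44.009 g/mol = 0.20921 mol
mol H = 2 × 1.885 g H₂O ÷ 18.015 g/mol = 0.20927 mol
mass O = 3.979 − (2.5128 + 0.21094) = 1.2553 g → mol O = 1.2553 ÷ 15.999 = 0.078459 mol
Divide by the smallest (0.078459 mol): C 2.666, H 2.667, O 1.000
Multiplying each by 3 gives whole numbers: C 8.00, H 8.00, O 3.00

C8H8O3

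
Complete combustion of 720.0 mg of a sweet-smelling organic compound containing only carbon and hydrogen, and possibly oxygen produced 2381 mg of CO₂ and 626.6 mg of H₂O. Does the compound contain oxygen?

no

mol C = 2.381 g CO₂ ÷ 44.009 g/mol = 0.054103 mol
mol H = 2 × 0.6266 g H₂O ÷ 18.015 g/mol = 0.069564 mol
C and H together account for 0.71995 g — essentially the entire 0.7200 g sample — so the compound contains no oxygen.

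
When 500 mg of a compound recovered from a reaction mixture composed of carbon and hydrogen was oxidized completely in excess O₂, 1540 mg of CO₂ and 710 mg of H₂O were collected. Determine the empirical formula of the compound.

C4H9

mol C = 1.54 g CO₂ ÷ 44.009 g/mol = 0.03499 mol
mol H = 2 × 0.710 g H₂O ÷ 18.015 g/mol = 0.07882 mol
Divide by the smallest (0.03499 mol): C 1.000, H 2.253
Multiplying each by 4 gives whole numbers: C 4.00, H 9.01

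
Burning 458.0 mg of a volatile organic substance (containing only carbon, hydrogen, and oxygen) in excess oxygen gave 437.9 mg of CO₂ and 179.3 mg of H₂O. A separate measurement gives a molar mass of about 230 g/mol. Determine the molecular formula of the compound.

C5H10O10

mol C = 0.4379 g CO₂ ÷ 44.009 g/mol = 0.0099502 mol
mol H = 2 × 0.1793 g H₂O ÷ 18.015 g/mol = 0.019906 mol
mass O = 0.4580 − (0.11951 + 0.020065) = 0.31842 g → mol O = 0.31842 ÷ 15.999 = 0.019903 mol
Divide by the smallest (0.0099502 mol): C 1.000, H 2.001, O 2.000
Empirical formula: CH2O2
Empirical-formula mass = 46.02 g/mol; 230 ÷ 46.02 ≈ 5, so the molecular formula is C5H10O10.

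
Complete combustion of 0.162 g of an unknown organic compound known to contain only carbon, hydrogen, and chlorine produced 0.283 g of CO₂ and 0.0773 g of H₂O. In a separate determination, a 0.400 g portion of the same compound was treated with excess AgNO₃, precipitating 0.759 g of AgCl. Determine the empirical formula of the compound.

C3H4Cl

mol C = 0.283 g CO₂ ÷ 44.009 g/mol = 0.006431 mol
mol H = 2 × 0.0773 g H₂O ÷ 18.015 g/mol = 0.008582 mol
From the AgCl data: mol Cl per gram of compound = (0.759 ÷ 143.318) ÷ 0.400 = 0.01324 mol/g, so in the 0.162 g combustion sample mol Cl = 0.002145 mol
Divide by the smallest (0.002145 mol): C 2.998, H 4.001, Cl 1.000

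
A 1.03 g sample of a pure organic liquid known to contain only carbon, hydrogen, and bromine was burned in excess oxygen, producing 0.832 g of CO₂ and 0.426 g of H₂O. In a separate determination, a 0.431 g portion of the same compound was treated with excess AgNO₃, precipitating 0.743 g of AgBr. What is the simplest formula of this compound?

C2H5Br

mol C = 0.832 g CO₂ ÷ 44.009 g/mol = 0.01891 mol
mol H = 2 × 0.426 g H₂O ÷ 18.015 g/mol = 0.04729 mol
From the AgBr data: mol Br per gram of compound = (0.743 ÷ 187.772) ÷ 0.431 = 0.009181 mol/g, so in the 1.03 g combustion sample mol Br = 0.009456 mol
Divide by the smallest (0.009456 mol): C 1.999, H 5.001, Br 1.000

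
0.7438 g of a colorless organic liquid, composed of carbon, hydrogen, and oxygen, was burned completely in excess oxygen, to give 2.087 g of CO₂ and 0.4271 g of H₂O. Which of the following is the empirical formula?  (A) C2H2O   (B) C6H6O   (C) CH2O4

(B) C6H6O

mol C = 2.087 g CO₂ ÷ 44.009 g/mol = 0.047422 mol
mol H = 2 × 0.4271 g H₂O ÷ 18.015 g/mol = 0.047416 mol
mass O = 0.7438 − (0.56959 + 0.047795) = 0.12642 g → mol O = 0.12642 ÷ 15.999 = 0.0079016 mol
Divide by the smallest (0.0079016 mol): C 6.002, H 6.001, O 1.000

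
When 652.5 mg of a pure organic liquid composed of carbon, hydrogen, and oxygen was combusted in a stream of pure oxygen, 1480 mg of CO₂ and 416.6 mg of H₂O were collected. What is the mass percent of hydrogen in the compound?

mol C = 1.480 g CO₂ ÷ 44.009 g/mol = 0.033629 mol
mol H = 2 × 0.4166 g H₂O ÷ 18.015 g/mol = 0.046250 mol
mass O = 0.6525 − (0.40392 + 0.046620) = 0.20196 g → mol O = 0.20196 ÷ 15.999 = 0.012623 mol
mass % H = 0.046620 g ÷ 0.6525 g × 100%

7.14%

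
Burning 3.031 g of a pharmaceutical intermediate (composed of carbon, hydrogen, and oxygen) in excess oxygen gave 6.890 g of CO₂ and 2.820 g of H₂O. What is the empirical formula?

C3H6O

mol C = 6.890 g CO₂ ÷ 44.009 g/mol = 0.15656 mol
mol H = 2 × 2.820 g H₂O ÷ 18.015 g/mol = 0.31307 mol
mass O = 3.031 − (1.8804 + 0.31558) = 0.83499 g → mol O = 0.83499 ÷ 15.999 = 0.052190 mol
Divide by the smallest (0.052190 mol): C 3.000, H 5.999, O 1.000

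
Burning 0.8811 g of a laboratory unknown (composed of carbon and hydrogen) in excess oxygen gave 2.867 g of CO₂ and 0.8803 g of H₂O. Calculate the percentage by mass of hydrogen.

mol C = 2.867 g CO₂ ÷ 44.009 g/mol = 0.065146 mol
mol H = 2 × 0.8803 g H₂O ÷ 18.015 g/mol = 0.097730 mol
mass % H = 0.098512 g ÷ 0.8811 g × 100%

11.18%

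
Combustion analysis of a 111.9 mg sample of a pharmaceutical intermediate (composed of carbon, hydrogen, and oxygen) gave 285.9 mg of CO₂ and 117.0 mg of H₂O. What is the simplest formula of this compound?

C5H10O

mol C = 0.2859 g CO₂ ÷ 44.009 g/mol = 0.0064964 mol
mol H = 2 × 0.1170 g H₂O ÷ 18.015 g/mol = 0.012989 mol
mass O = 0.1119 − (0.078028 + 0.013093) = 0.020779 g → mol O = 0.020779 ÷ 15.999 = 0.0012987 mol
Divide by the smallest (0.0012987 mol): C 5.002, H 10.001, O 1.000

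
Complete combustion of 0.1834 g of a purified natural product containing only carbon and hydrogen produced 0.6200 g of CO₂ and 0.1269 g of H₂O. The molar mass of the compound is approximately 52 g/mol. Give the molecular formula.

C4H4

mol C = 0.6200 g CO₂ ÷ 44.009 g/mol = 0.014088 mol
mol H = 2 × 0.1269 g H₂O ÷ 18.015 g/mol = 0.014088 mol
Divide by the smallest (0.014088 mol): C 1.000, H 1.000
Empirical formula: CH
Empirical-formula mass = 13.02 g/mol; 52 ÷ 13.02 ≈ 4, so the molecular formula is C4H4.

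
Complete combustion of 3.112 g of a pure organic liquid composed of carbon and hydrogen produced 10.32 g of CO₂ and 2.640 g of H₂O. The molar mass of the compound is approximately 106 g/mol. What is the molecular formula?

mol C = 10.32 g CO₂ ÷ 44.009 g/mol = 0.23450 mol
mol H = 2 × 2.640 g H₂O ÷ 18.015 g/mol = 0.29309 mol
Divide by the smallest (0.23450 mol): C 1.000, H 1.250
Multiplying each by 4 gives whole numbers: C 4.00, H 5.00
Empirical formula: C4H5
Empirical-formula mass = 53.08 g/mol; 106 ÷ 53.08 ≈ 2, so the molecular formula is C8H10.

C8H10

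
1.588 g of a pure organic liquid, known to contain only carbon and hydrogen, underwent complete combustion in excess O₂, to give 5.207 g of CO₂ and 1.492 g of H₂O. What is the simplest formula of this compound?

mol C = 5.207 g CO₂ ÷ 44.009 g/mol = 0.11832 mol
mol H = 2 × 1.492 g H₂O ÷ 18.015 g/mol = 0.16564 mol
Divide by the smallest (0.11832 mol): C 1.000, H 1.400
Multiplying each by 5 gives whole numbers: C 5.00, H 7.00

C5H7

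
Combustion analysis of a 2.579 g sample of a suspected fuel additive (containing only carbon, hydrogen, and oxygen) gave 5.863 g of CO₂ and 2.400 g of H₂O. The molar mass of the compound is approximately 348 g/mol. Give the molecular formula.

C18H36O6

mol C = 5.863 g CO₂ ÷ 44.009 g/mol = 0.13322 mol
mol H = 2 × 2.400 g H₂O ÷ 18.015 g/mol = 0.26644 mol
mass O = 2.579 − (1.6001 + 0.26858) = 0.71029 g → mol O = 0.71029 ÷ 15.999 = 0.044396 mol
Divide by the smallest (0.044396 mol): C 3.001, H 6.002, O 1.000
Empirical formula: C3H6O
Empirical-formula mass = 58.08 g/mol; 348 ÷ 58.08 ≈ 6, so the molecular formula is C18H36O6.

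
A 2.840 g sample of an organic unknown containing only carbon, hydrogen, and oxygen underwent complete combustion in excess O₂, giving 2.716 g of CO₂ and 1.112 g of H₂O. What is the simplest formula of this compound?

CH2O2

mol C = 2.716 g CO₂ ÷ 44.009 g/mol = 0.061715 mol
mol H = 2 × 1.112 g H₂O ÷ 18.015 g/mol = 0.12345 mol
mass O = 2.840 − (0.74125 + 0.12444) = 1.9743 g → mol O = 1.9743 ÷ 15.999 = 0.12340 mol
Divide by the smallest (0.061715 mol): C 1.000, H 2.000, O 2.000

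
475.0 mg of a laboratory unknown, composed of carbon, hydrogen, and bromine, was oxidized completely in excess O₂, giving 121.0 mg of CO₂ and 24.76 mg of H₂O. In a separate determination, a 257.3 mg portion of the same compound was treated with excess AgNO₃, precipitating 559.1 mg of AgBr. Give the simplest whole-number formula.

mol C = 0.1210 g CO₂ ÷ 44.009 g/mol = 0.0027494 mol
mol H = 2 × 0.02476 g H₂O ÷ 18.015 g/mol = 0.0027488 mol
From the AgBr data: mol Br per gram of compound = (0.5591 ÷ 187.772) ÷ 0.2573 = 0.011572 mol/g, so in the 0.4750 g combustion sample mol Br = 0.0054968 mol
Divide by the smallest (0.0027488 mol): C 1.000, H 1.000, Br 2.000

CHBr2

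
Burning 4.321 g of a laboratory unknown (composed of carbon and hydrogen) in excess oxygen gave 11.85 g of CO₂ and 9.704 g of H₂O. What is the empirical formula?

CH4

mol C = 11.85 g CO₂ ÷ 44.009 g/mol = 0.26926 mol
mol H = 2 × 9.704 g H₂O ÷ 18.015 g/mol = 1.0773 mol
Divide by the smallest (0.26926 mol): C 1.000, H 4.001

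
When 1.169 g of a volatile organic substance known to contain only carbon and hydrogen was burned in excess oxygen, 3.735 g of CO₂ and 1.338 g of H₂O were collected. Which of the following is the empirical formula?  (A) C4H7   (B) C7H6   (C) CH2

(A) C4H7

mol C = 3.735 g CO₂ ÷ 44.009 g/mol = 0.084869 mol
mol H = 2 × 1.338 g H₂O ÷ 18.015 g/mol = 0.14854 mol
Divide by the smallest (0.084869 mol): C 1.000, H 1.750
Multiplying each by 4 gives whole numbers: C 4.00, H 7.00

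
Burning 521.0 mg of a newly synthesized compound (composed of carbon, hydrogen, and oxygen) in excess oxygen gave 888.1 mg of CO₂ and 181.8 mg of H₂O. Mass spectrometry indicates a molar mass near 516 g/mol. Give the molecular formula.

mol C = 0.8881 g CO₂ ÷ 44.009 g/mol = 0.020180 mol
mol H = 2 × 0.1818 g H₂O ÷ 18.015 g/mol = 0.020183 mol
mass O = 0.5210 − (0.24238 + 0.020345) = 0.25827 g → mol O = 0.25827 ÷ 15.999 = 0.016143 mol
Divide by the smallest (0.016143 mol): C 1.250, H 1.250, O 1.000
Multiplying each by 4 gives whole numbers: C 5.00, H 5.00, O 4.00
Empirical formula: C5H5O4
Empirical-formula mass = 129.09 g/mol; 516 ÷ 129.09 ≈ 4, so the molecular formula is C20H20O16.

C20H20O16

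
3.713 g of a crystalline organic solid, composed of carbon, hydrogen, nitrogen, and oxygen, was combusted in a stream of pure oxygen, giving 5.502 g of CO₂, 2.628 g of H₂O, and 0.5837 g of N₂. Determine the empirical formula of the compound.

C3H7NO2

mol C = 5.502 g CO₂ ÷ 44.009 g/mol = 0.12502 mol
mol H = 2 × 2.628 g H₂O ÷ 18.015 g/mol = 0.29176 mol
mol N = 2 × 0.5837 g N₂ ÷ 28.014 g/mol = 0.041672 mol
mass O = 3.713 − (1.5016 + 0.29409 + 0.58370) = 1.3336 g → mol O = 1.3336 ÷ 15.999 = 0.083355 mol
Divide by the smallest (0.041672 mol): C 3.000, H 7.001, N 1.000, O 2.000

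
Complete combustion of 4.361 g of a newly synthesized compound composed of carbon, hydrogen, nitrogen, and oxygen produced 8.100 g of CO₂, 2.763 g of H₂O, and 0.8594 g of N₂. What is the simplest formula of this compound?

C3H5NO

mol C = 8.100 g CO₂ ÷ 44.009 g/mol = 0.18405 mol
mol H = 2 × 2.763 g H₂O ÷ 18.015 g/mol = 0.30674 mol
mol N = 2 × 0.8594 g N₂ ÷ 28.014 g/mol = 0.061355 mol
mass O = 4.361 − (2.2107 + 0.30920 + 0.85940) = 0.98174 g → mol O = 0.98174 ÷ 15.999 = 0.061362 mol
Divide by the smallest (0.061355 mol): C 3.000, H 4.999, N 1.000, O 1.000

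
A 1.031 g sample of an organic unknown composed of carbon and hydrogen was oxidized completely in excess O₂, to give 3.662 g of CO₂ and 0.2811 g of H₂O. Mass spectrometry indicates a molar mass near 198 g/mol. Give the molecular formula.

C16H6

mol C = 3.662 g CO₂ ÷ 44.009 g/mol = 0.083210 mol
mol H = 2 × 0.2811 g H₂O ÷ 18.015 g/mol = 0.031207 mol
Divide by the smallest (0.031207 mol): C 2.666, H 1.000
Multiplying each by 3 gives whole numbers: C 8.00, H 3.00
Empirical formula: C8H3
Empirical-formula mass = 99.11 g/mol; 198 ÷ 99.11 ≈ 2, so the molecular formula is C16H6.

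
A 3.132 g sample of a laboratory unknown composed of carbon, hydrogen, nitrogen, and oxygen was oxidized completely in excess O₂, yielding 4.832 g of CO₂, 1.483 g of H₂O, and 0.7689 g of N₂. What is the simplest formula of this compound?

mol C = 4.832 g CO₂ ÷ 44.009 g/mol = 0.10980 mol
mol H = 2 × 1.483 g H₂O ÷ 18.015 g/mol = 0.16464 mol
mol N = 2 × 0.7689 g N₂ ÷ 28.014 g/mol = 0.054894 mol
mass O = 3.132 − (1.3188 + 0.16596 + 0.76890) = 0.87839 g → mol O = 0.87839 ÷ 15.999 = 0.054903 mol
Divide by the smallest (0.054894 mol): C 2.000, H 2.999, N 1.000, O 1.000

C2H3NO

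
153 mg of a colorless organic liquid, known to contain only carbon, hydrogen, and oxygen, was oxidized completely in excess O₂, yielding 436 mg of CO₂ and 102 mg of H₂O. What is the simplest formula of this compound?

mol C = 0.436 g CO₂ ÷ 44.009 g/mol = 0.009907 mol
mol H = 2 × 0.102 g H₂O ÷ 18.015 g/mol = 0.01132 mol
mass O = 0.153 − (0.1190 + 0.01141) = 0.02259 g → mol O = 0.02259 ÷ 15.999 = 0.001412 mol
Divide by the smallest (0.001412 mol): C 7.016, H 8.019, O 1.000

C7H8O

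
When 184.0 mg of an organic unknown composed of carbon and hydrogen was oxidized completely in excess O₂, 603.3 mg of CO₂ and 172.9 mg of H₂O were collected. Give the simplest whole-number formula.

mol C = 0.6033 g CO₂ ÷ 44.009 g/mol = 0.013709 mol
mol H = 2 × 0.1729 g H₂O ÷ 18.015 g/mol = 0.019195 mol
Divide by the smallest (0.013709 mol): C 1.000, H 1.400
Multiplying each by 5 gives whole numbers: C 5.00, H 7.00

C5H7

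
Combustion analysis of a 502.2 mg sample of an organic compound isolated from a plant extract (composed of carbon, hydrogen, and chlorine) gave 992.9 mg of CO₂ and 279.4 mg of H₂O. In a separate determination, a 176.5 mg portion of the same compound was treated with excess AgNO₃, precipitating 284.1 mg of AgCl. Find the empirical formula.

C8H11Cl2

mol C = 0.9929 g CO₂ ÷ 44.009 g/mol = 0.022561 mol
mol H = 2 × 0.2794 g H₂O ÷ 18.015 g/mol = 0.031019 mol
From the AgCl data: mol Cl per gram of compound = (0.2841 ÷ 143.318) ÷ 0.1765 = 0.011231 mol/g, so in the 0.5022 g combustion sample mol Cl = 0.0056403 mol
Divide by the smallest (0.0056403 mol): C 4.000, H 5.499, Cl 1.000
Multiplying each by 2 gives whole numbers: C 8.00, H 11.00, Cl 2.00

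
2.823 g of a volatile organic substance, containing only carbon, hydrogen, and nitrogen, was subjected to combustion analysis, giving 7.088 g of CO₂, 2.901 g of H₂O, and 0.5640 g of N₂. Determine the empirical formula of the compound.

mol C = 7.088 g CO₂ ÷ 44.009 g/mol = 0.16106 mol
mol H = 2 × 2.901 g H₂O ÷ 18.015 g/mol = 0.32206 mol
mol N = 2 × 0.5640 g N₂ ÷ 28.014 g/mol = 0.040266 mol
Divide by the smallest (0.040266 mol): C 4.000, H 7.999, N 1.000

C4H8N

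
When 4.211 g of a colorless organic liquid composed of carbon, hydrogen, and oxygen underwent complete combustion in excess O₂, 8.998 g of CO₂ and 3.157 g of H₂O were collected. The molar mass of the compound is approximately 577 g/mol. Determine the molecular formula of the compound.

C28H48O12

mol C = 8.998 g CO₂ ÷ 44.009 g/mol = 0.20446 mol
mol H = 2 × 3.157 g H₂O ÷ 18.015 g/mol = 0.35049 mol
mass O = 4.211 − (2.4557 + 0.35329) = 1.4020 g → mol O = 1.4020 ÷ 15.999 = 0.087628 mol
Divide by the smallest (0.087628 mol): C 2.333, H 4.000, O 1.000
Multiplying each by 3 gives whole numbers: C 7.00, H 12.00, O 3.00
Empirical formula: C7H12O3
Empirical-formula mass = 144.17 g/mol; 577 ÷ 144.17 ≈ 4, so the molecular formula is C28H48O12.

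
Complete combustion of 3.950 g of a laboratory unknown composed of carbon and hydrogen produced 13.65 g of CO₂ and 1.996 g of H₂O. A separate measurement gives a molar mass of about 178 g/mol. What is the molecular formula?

C14H10

mol C = 13.65 g CO₂ ÷ 44.009 g/mol = 0.31016 mol
mol H = 2 × 1.996 g H₂O ÷ 18.015 g/mol = 0.22159 mol
Divide by the smallest (0.22159 mol): C 1.400, H 1.000
Multiplying each by 5 gives whole numbers: C 7.00, H 5.00
Empirical formula: C7H5
Empirical-formula mass = 89.12 g/mol; 178 ÷ 89.12 ≈ 2, so the molecular formula is C14H10.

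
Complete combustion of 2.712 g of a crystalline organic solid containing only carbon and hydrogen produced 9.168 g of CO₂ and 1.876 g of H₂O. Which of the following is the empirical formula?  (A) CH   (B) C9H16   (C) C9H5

mol C = 9.168 g CO₂ ÷ 44.009 g/mol = 0.20832 mol
mol H = 2 × 1.876 g H₂O ÷ 18.015 g/mol = 0.20827 mol
Divide by the smallest (0.20827 mol): C 1.000, H 1.000

(A) CH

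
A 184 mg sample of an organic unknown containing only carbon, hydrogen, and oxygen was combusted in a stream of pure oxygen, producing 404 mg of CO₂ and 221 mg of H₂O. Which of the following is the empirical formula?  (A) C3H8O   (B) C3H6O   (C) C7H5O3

mol C = 0.404 g CO₂ ÷ 44.009 g/mol = 0.009180 mol
mol H = 2 × 0.221 g H₂O ÷ 18.015 g/mol = 0.02454 mol
mass O = 0.184 − (0.1103 + 0.02473) = 0.04901 g → mol O = 0.04901 ÷ 15.999 = 0.003063 mol
Divide by the smallest (0.003063 mol): C 2.997, H 8.010, O 1.000

(A) C3H8O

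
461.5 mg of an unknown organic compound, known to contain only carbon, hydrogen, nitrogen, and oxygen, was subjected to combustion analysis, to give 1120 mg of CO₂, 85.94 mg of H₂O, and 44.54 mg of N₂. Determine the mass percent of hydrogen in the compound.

2.08%

mol C = 1.120 g CO₂ ÷ 44.009 g/mol = 0.025449 mol
mol H = 2 × 0.08594 g H₂O ÷ 18.015 g/mol = 0.0095409 mol
mol N = 2 × 0.04454 g N₂ ÷ 28.014 g/mol = 0.0031798 mol
mass O = 0.4615 − (0.30567 + 0.0096173 + 0.044540) = 0.10167 g → mol O = 0.10167 ÷ 15.999 = 0.0063548 mol
mass % H = 0.0096173 g ÷ 0.4615 g × 100%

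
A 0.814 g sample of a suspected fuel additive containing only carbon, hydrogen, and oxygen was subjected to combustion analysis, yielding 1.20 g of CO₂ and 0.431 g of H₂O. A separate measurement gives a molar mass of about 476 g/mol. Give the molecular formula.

mol C = 1.20 g CO₂ ÷ 44.009 g/mol = 0.02727 mol
mol H = 2 × 0.431 g H₂O ÷ 18.015 g/mol = 0.04785 mol
mass O = 0.814 − (0.3275 + 0.04823) = 0.4383 g → mol O = 0.4383 ÷ 15.999 = 0.02739 mol
Divide by the smallest (0.02727 mol): C 1.000, H 1.755, O 1.005
Multiplying each by 4 gives whole numbers: C 4.00, H 7.02, O 4.02
Empirical formula: C4H7O4
Empirical-formula mass = 119.10 g/mol; 476 ÷ 119.10 ≈ 4, so the molecular formula is C16H28O16.

C16H28O16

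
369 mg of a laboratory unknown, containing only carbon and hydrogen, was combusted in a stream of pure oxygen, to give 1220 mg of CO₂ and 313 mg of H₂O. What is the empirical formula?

C4H5

mol C = 1.22 g CO₂ ÷ 44.009 g/mol = 0.02772 mol
mol H = 2 × 0.313 g H₂O ÷ 18.015 g/mol = 0.03475 mol
Divide by the smallest (0.02772 mol): C 1.000, H 1.253
Multiplying each by 4 gives whole numbers: C 4.00, H 5.01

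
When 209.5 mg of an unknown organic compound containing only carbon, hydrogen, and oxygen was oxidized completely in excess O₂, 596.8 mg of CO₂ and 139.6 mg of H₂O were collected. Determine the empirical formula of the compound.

mol C = 0.5968 g CO₂ ÷ 44.009 g/mol = 0.013561 mol
mol H = 2 × 0.1396 g H₂O ÷ 18.015 g/mol = 0.015498 mol
mass O = 0.2095 − (0.16288 + 0.015622) = 0.030998 g → mol O = 0.030998 ÷ 15.999 = 0.0019375 mol
Divide by the smallest (0.0019375 mol): C 6.999, H 7.999, O 1.000

C7H8O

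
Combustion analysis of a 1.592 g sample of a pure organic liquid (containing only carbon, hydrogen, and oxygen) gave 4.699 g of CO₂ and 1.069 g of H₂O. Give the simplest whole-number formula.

C9H10O

mol C = 4.699 g CO₂ ÷ 44.009 g/mol = 0.10677 mol
mol H = 2 × 1.069 g H₂O ÷ 18.015 g/mol = 0.11868 mol
mass O = 1.592 − (1.2825 + 0.11963) = 0.18991 g → mol O = 0.18991 ÷ 15.999 = 0.011870 mol
Divide by the smallest (0.011870 mol): C 8.995, H 9.998, O 1.000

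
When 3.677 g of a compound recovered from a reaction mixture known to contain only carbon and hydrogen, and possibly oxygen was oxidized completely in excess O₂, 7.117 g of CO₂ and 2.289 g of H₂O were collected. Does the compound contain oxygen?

yes

mol C = 7.117 g CO₂ ÷ 44.009 g/mol = 0.16172 mol
mol H = 2 × 2.289 g H₂O ÷ 18.015 g/mol = 0.25412 mol
C and H account for only 2.1985 g of the 3.677 g sample; the remaining 1.4785 g must be oxygen.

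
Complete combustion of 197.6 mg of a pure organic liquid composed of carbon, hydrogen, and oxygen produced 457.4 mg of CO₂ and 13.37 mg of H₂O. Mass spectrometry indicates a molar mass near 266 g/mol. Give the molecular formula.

mol C = 0.4574 g CO₂ ÷ 44.009 g/mol = 0.010393 mol
mol H = 2 × 0.01337 g H₂O ÷ 18.015 g/mol = 0.0014843 mol
mass O = 0.1976 − (0.12483 + 0.0014962) = 0.071270 g → mol O = 0.071270 ÷ 15.999 = 0.0044546 mol
Divide by the smallest (0.0014843 mol): C 7.002, H 1.000, O 3.001
Empirical formula: C7HO3
Empirical-formula mass = 133.08 g/mol; 266 ÷ 133.08 ≈ 2, so the molecular formula is C14H2O6.

C14H2O6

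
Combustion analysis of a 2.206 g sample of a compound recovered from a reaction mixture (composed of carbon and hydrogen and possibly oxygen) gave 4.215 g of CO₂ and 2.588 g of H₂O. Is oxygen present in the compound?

mol C = 4.215 g CO₂ ÷ 44.009 g/mol = 0.095776 mol
mol H = 2 × 2.588 g H₂O ÷ 18.015 g/mol = 0.28732 mol
C and H account for only 1.4400 g of the 2.206 g sample; the remaining 0.76602 g must be oxygen.

yes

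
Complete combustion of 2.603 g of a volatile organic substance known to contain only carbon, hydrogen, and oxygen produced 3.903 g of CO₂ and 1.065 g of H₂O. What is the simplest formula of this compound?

C3H4O3

mol C = 3.903 g CO₂ ÷ 44.009 g/mol = 0.088686 mol
mol H = 2 × 1.065 g H₂O ÷ 18.015 g/mol = 0.11823 mol
mass O = 2.603 − (1.0652 + 0.11918) = 1.4186 g → mol O = 1.4186 ÷ 15.999 = 0.088668 mol
Divide by the smallest (0.088668 mol): C 1.000, H 1.333, O 1.000
Multiplying each by 3 gives whole numbers: C 3.00, H 4.00, O 3.00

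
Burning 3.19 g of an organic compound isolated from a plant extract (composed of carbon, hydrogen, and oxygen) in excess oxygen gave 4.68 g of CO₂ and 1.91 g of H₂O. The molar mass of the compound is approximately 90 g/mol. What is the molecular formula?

mol C = 4.68 g CO₂ ÷ 44.009 g/mol = 0.1063 mol
mol H = 2 × 1.91 g H₂O ÷ 18.015 g/mol = 0.2120 mol
mass O = 3.19 − (1.277 + 0.2137) = 1.699 g → mol O = 1.699 ÷ 15.999 = 0.1062 mol
Divide by the smallest (0.1062 mol): C 1.001, H 1.997, O 1.000
Empirical formula: CH2O
Empirical-formula mass = 30.03 g/mol; 90 ÷ 30.03 ≈ 3, so the molecular formula is C3H6O3.

C3H6O3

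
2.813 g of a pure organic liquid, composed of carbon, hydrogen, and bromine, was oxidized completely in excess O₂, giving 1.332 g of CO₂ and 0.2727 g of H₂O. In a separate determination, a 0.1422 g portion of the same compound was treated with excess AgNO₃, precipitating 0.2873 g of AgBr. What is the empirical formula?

mol C = 1.332 g CO₂ ÷ 44.009 g/mol = 0.030267 mol
mol H = 2 × 0.2727 g H₂O ÷ 18.015 g/mol = 0.030275 mol
From the AgBr data: mol Br per gram of compound = (0.2873 ÷ 187.772) ÷ 0.1422 = 0.010760 mol/g, so in the 2.813 g combustion sample mol Br = 0.030267 mol
Divide by the smallest (0.030267 mol): C 1.000, H 1.000, Br 1.000

CHBr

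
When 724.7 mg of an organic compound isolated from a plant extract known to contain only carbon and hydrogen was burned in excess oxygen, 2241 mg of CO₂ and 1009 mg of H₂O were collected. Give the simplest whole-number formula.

mol C = 2.241 g CO₂ ÷ 44.009 g/mol = 0.050921 mol
mol H = 2 × 1.009 g H₂O ÷ 18.015 g/mol = 0.11202 mol
Divide by the smallest (0.050921 mol): C 1.000, H 2.200
Multiplying each by 5 gives whole numbers: C 5.00, H 11.00

C5H11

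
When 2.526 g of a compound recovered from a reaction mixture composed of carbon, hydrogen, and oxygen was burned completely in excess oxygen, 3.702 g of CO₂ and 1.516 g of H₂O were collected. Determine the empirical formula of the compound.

mol C = 3.702 g CO₂ ÷ 44.009 g/mol = 0.084119 mol
mol H = 2 × 1.516 g H₂O ÷ 18.015 g/mol = 0.16830 mol
mass O = 2.526 − (1.0104 + 0.16965) = 1.3460 g → mol O = 1.3460 ÷ 15.999 = 0.084130 mol
Divide by the smallest (0.084119 mol): C 1.000, H 2.001, O 1.000

CH2O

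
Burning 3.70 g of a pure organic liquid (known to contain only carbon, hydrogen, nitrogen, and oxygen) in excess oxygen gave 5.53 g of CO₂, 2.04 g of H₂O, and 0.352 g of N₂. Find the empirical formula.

mol C = 5.53 g CO₂ ÷ 44.009 g/mol = 0.1257 mol
mol H = 2 × 2.04 g H₂O ÷ 18.015 g/mol = 0.2265 mol
mol N = 2 × 0.352 g N₂ ÷ 28.014 g/mol = 0.02513 mol
mass O = 3.70 − (1.509 + 0.2283 + 0.3520) = 1.610 g → mol O = 1.610 ÷ 15.999 = 0.1007 mol
Divide by the smallest (0.02513 mol): C 5.000, H 9.012, N 1.000, O 4.006

C5H9NO4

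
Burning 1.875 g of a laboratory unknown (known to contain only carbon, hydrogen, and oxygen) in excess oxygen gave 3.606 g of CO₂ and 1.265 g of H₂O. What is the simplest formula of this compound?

mol C = 3.606 g CO₂ ÷ 44.009 g/mol = 0.081938 mol
mol H = 2 × 1.265 g H₂O ÷ 18.015 g/mol = 0.14044 mol
mass O = 1.875 − (0.98415 + 0.14156) = 0.74928 g → mol O = 0.74928 ÷ 15.999 = 0.046833 mol
Divide by the smallest (0.046833 mol): C 1.750, H 2.999, O 1.000
Multiplying each by 4 gives whole numbers: C 7.00, H 11.99, O 4.00

C7H12O4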